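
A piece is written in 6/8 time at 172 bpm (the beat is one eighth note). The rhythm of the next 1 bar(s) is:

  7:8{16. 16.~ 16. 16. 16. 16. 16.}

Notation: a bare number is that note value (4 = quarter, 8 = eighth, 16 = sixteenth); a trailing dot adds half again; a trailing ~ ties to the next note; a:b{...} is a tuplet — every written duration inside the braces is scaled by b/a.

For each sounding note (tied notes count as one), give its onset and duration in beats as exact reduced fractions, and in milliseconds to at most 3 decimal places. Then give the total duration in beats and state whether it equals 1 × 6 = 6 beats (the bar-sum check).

1) 0.0ms=0b +299.003ms=6/7b
2) 299.003ms=6/7b +598.007ms=12/7b
3) 897.01ms=18/7b +299.003ms=6/7b
4) 1196.013ms=24/7b +299.003ms=6/7b
5) 1495.017ms=30/7b +299.003ms=6/7b
6) 1794.02ms=36/7b +299.003ms=6/7b
Σ=6b of 6 (172bpm 6/8) — PASS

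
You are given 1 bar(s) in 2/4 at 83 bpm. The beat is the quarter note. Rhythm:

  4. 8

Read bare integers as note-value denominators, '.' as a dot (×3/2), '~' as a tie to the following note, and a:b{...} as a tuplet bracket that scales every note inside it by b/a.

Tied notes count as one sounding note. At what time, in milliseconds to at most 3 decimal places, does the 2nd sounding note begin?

note 2 onset = 3/2b = 1084.337ms

1. 0.0ms @ 0 + 1084.337ms (3/2)
2. 1084.337ms @ 3/2 + 361.446ms (1/2)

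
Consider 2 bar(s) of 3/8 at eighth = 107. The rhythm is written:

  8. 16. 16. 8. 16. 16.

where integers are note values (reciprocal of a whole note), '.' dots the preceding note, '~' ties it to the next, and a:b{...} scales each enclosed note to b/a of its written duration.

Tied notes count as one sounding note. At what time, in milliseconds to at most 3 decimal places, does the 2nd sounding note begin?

1. 0.0ms @ 0 + 841.121ms (3/2)
2. 841.121ms @ 3/2 + 420.561ms (3/4)
3. 1261.682ms @ 9/4 + 420.561ms (3/4)
4. 1682.243ms @ 3 + 841.121ms (3/2)
5. 2523.364ms @ 9/2 + 420.561ms (3/4)
6. 2943.925ms @ 21/4 + 420.561ms (3/4)

note 2 onset = 3/2b = 841.121ms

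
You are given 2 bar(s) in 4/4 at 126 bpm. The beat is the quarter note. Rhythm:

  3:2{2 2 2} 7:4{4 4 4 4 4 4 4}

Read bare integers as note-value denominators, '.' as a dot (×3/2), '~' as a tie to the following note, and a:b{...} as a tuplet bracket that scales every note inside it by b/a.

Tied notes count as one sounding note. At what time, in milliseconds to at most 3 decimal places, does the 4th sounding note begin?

note 4 onset = 4b = 1904.762ms

1. 0.0ms @ 0 + 634.921ms (4/3)
2. 634.921ms @ 4/3 + 634.921ms (4/3)
3. 1269.841ms @ 8/3 + 634.921ms (4/3)
4. 1904.762ms @ 4 + 272.109ms (4/7)
5. 2176.871ms @ 32/7 + 272.109ms (4/7)
6. 2448.98ms @ 36/7 + 272.109ms (4/7)
7. 2721.088ms @ 40/7 + 272.109ms (4/7)
8. 2993.197ms @ 44/7 + 272.109ms (4/7)
9. 3265.306ms @ 48/7 + 272.109ms (4/7)
10. 3537.415ms @ 52/7 + 272.109ms (4/7)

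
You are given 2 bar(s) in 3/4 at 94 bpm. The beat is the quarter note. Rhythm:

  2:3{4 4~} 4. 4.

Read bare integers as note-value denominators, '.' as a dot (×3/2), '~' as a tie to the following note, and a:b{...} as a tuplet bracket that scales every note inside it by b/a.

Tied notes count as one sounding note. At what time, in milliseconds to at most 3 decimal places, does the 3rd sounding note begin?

1. 0.0ms @ 0 + 957.447ms (3/2)
2. 957.447ms @ 3/2 + 1914.894ms (3)
3. 2872.34ms @ 9/2 + 957.447ms (3/2)

note 3 onset = 9/2b = 2872.34ms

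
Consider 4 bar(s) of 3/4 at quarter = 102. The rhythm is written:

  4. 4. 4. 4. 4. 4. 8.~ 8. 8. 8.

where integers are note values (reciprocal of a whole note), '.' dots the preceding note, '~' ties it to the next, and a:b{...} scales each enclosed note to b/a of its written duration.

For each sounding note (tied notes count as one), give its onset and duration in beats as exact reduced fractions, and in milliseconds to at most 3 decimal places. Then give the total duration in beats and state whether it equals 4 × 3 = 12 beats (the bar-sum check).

1) 0.0ms=0b +882.353ms=3/2b
2) 882.353ms=3/2b +882.353ms=3/2b
3) 1764.706ms=3b +882.353ms=3/2b
4) 2647.059ms=9/2b +882.353ms=3/2b
5) 3529.412ms=6b +882.353ms=3/2b
6) 4411.765ms=15/2b +882.353ms=3/2b
7) 5294.118ms=9b +882.353ms=3/2b
8) 6176.471ms=21/2b +441.176ms=3/4b
9) 6617.647ms=45/4b +441.176ms=3/4b
Σ=12b of 12 (102bpm 3/4) — PASS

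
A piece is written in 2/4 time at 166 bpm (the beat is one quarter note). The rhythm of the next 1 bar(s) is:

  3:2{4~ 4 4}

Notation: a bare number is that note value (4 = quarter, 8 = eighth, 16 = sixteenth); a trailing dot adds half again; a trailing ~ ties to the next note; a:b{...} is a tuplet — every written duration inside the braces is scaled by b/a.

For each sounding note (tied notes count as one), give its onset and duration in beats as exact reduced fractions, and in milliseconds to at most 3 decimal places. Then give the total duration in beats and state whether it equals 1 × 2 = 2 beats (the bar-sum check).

1) 0.0ms=0b +481.928ms=4/3b
2) 481.928ms=4/3b +240.964ms=2/3b
Σ=2b of 2 (166bpm 2/4) — PASS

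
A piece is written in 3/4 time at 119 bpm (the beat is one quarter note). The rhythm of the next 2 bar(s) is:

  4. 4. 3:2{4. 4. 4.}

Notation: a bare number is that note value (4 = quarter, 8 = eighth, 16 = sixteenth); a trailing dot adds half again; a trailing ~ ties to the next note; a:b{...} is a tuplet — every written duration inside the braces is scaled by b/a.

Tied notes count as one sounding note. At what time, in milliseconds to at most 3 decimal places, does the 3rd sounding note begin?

1. 0.0ms @ 0 + 756.303ms (3/2)
2. 756.303ms @ 3/2 + 756.303ms (3/2)
3. 1512.605ms @ 3 + 504.202ms (1)
4. 2016.807ms @ 4 + 504.202ms (1)
5. 2521.008ms @ 5 + 504.202ms (1)

note 3 onset = 3b = 1512.605ms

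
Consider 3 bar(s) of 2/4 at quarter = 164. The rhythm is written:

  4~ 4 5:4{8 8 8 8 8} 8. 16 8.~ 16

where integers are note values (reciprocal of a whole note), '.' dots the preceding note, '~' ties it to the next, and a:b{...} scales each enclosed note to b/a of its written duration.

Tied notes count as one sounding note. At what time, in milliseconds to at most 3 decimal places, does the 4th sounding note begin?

1. 0.0ms @ 0 + 731.707ms (2)
2. 731.707ms @ 2 + 146.341ms (2/5)
3. 878.049ms @ 12/5 + 146.341ms (2/5)
4. 1024.39ms @ 14/5 + 146.341ms (2/5)
5. 1170.732ms @ 16/5 + 146.341ms (2/5)
6. 1317.073ms @ 18/5 + 146.341ms (2/5)
7. 1463.415ms @ 4 + 274.39ms (3/4)
8. 1737.805ms @ 19/4 + 91.463ms (1/4)
9. 1829.268ms @ 5 + 365.854ms (1)

note 4 onset = 14/5b = 1024.39ms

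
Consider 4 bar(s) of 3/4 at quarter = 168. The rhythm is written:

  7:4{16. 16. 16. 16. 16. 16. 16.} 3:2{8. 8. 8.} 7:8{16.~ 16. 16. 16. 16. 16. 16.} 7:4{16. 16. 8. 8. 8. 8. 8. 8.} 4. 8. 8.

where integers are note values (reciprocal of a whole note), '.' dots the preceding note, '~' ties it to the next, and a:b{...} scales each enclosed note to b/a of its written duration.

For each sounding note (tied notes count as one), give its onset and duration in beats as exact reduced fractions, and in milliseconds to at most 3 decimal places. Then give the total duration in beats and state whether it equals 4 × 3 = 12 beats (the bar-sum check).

1) 0.0ms=0b +76.531ms=3/14b
2) 76.531ms=3/14b +76.531ms=3/14b
3) 153.061ms=3/7b +76.531ms=3/14b
4) 229.592ms=9/14b +76.531ms=3/14b
5) 306.122ms=6/7b +76.531ms=3/14b
6) 382.653ms=15/14b +76.531ms=3/14b
7) 459.184ms=9/7b +76.531ms=3/14b
8) 535.714ms=3/2b +178.571ms=1/2b
9) 714.286ms=2b +178.571ms=1/2b
10) 892.857ms=5/2b +178.571ms=1/2b
11) 1071.429ms=3b +306.122ms=6/7b
12) 1377.551ms=27/7b +153.061ms=3/7b
13) 1530.612ms=30/7b +153.061ms=3/7b
14) 1683.673ms=33/7b +153.061ms=3/7b
15) 1836.735ms=36/7b +153.061ms=3/7b
16) 1989.796ms=39/7b +153.061ms=3/7b
17) 2142.857ms=6b +76.531ms=3/14b
18) 2219.388ms=87/14b +76.531ms=3/14b
19) 2295.918ms=45/7b +153.061ms=3/7b
20) 2448.98ms=48/7b +153.061ms=3/7b
21) 2602.041ms=51/7b +153.061ms=3/7b
22) 2755.102ms=54/7b +153.061ms=3/7b
23) 2908.163ms=57/7b +153.061ms=3/7b
24) 3061.224ms=60/7b +153.061ms=3/7b
25) 3214.286ms=9b +535.714ms=3/2b
26) 3750.0ms=21/2b +267.857ms=3/4b
27) 4017.857ms=45/4b +267.857ms=3/4b
Σ=12b of 12 (168bpm 3/4) — PASS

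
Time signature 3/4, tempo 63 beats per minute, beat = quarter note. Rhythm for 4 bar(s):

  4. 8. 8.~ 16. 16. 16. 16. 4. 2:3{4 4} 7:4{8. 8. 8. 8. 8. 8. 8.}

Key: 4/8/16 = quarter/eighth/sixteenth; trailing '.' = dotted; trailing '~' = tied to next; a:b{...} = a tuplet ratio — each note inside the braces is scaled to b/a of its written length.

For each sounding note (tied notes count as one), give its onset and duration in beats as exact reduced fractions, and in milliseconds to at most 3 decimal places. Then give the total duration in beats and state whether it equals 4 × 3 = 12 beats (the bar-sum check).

1) 0.0ms=0b +1428.571ms=3/2b
2) 1428.571ms=3/2b +714.286ms=3/4b
3) 2142.857ms=9/4b +1071.429ms=9/8b
4) 3214.286ms=27/8b +357.143ms=3/8b
5) 3571.429ms=15/4b +357.143ms=3/8b
6) 3928.571ms=33/8b +357.143ms=3/8b
7) 4285.714ms=9/2b +1428.571ms=3/2b
8) 5714.286ms=6b +1428.571ms=3/2b
9) 7142.857ms=15/2b +1428.571ms=3/2b
10) 8571.429ms=9b +408.163ms=3/7b
11) 8979.592ms=66/7b +408.163ms=3/7b
12) 9387.755ms=69/7b +408.163ms=3/7b
13) 9795.918ms=72/7b +408.163ms=3/7b
14) 10204.082ms=75/7b +408.163ms=3/7b
15) 10612.245ms=78/7b +408.163ms=3/7b
16) 11020.408ms=81/7b +408.163ms=3/7b
Σ=12b of 12 (63bpm 3/4) — PASS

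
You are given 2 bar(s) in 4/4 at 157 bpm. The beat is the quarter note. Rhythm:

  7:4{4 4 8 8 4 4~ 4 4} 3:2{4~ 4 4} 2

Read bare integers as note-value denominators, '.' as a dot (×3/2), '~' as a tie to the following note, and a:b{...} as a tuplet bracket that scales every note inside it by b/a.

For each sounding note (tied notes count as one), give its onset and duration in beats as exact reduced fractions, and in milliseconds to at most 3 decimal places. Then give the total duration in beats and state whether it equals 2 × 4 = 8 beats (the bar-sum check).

1) 0.0ms=0b +218.38ms=4/7b
2) 218.38ms=4/7b +218.38ms=4/7b
3) 436.761ms=8/7b +109.19ms=2/7b
4) 545.951ms=10/7b +109.19ms=2/7b
5) 655.141ms=12/7b +218.38ms=4/7b
6) 873.521ms=16/7b +436.761ms=8/7b
7) 1310.282ms=24/7b +218.38ms=4/7b
8) 1528.662ms=4b +509.554ms=4/3b
9) 2038.217ms=16/3b +254.777ms=2/3b
10) 2292.994ms=6b +764.331ms=2b
Σ=8b of 8 (157bpm 4/4) — PASS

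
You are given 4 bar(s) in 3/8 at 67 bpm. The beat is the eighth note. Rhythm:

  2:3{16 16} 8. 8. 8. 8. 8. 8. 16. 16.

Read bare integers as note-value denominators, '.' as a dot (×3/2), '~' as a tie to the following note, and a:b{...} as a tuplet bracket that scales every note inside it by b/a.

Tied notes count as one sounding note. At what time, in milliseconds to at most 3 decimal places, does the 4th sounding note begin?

1. 0.0ms @ 0 + 671.642ms (3/4)
2. 671.642ms @ 3/4 + 671.642ms (3/4)
3. 1343.284ms @ 3/2 + 1343.284ms (3/2)
4. 2686.567ms @ 3 + 1343.284ms (3/2)
5. 4029.851ms @ 9/2 + 1343.284ms (3/2)
6. 5373.134ms @ 6 + 1343.284ms (3/2)
7. 6716.418ms @ 15/2 + 1343.284ms (3/2)
8. 8059.701ms @ 9 + 1343.284ms (3/2)
9. 9402.985ms @ 21/2 + 671.642ms (3/4)
10. 10074.627ms @ 45/4 + 671.642ms (3/4)

note 4 onset = 3b = 2686.567ms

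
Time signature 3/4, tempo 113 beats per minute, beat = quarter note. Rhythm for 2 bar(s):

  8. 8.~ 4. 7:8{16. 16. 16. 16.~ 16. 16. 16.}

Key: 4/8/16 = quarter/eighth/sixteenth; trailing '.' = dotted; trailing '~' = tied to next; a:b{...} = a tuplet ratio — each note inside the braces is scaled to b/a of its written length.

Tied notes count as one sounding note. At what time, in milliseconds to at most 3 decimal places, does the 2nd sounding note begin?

1. 0.0ms @ 0 + 398.23ms (3/4)
2. 398.23ms @ 3/4 + 1194.69ms (9/4)
3. 1592.92ms @ 3 + 227.56ms (3/7)
4. 1820.48ms @ 24/7 + 227.56ms (3/7)
5. 2048.04ms @ 27/7 + 227.56ms (3/7)
6. 2275.601ms @ 30/7 + 455.12ms (6/7)
7. 2730.721ms @ 36/7 + 227.56ms (3/7)
8. 2958.281ms @ 39/7 + 227.56ms (3/7)

note 2 onset = 3/4b = 398.23ms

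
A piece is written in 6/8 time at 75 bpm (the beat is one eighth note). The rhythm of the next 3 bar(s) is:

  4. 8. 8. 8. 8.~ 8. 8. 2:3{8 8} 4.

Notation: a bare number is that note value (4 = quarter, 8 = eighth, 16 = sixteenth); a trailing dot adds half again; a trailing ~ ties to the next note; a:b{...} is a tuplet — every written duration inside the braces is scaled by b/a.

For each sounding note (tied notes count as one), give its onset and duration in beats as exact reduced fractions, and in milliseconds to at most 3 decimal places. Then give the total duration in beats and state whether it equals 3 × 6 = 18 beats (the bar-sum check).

1) 0.0ms=0b +2400.0ms=3b
2) 2400.0ms=3b +1200.0ms=3/2b
3) 3600.0ms=9/2b +1200.0ms=3/2b
4) 4800.0ms=6b +1200.0ms=3/2b
5) 6000.0ms=15/2b +2400.0ms=3b
6) 8400.0ms=21/2b +1200.0ms=3/2b
7) 9600.0ms=12b +1200.0ms=3/2b
8) 10800.0ms=27/2b +1200.0ms=3/2b
9) 12000.0ms=15b +2400.0ms=3b
Σ=18b of 18 (75bpm 6/8) — PASS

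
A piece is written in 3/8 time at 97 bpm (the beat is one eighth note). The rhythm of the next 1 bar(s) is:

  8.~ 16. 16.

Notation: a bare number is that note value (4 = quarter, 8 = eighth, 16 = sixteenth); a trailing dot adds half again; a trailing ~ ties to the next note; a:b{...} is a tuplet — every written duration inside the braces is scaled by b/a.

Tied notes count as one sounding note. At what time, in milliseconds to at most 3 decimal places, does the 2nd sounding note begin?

1. 0.0ms @ 0 + 1391.753ms (9/4)
2. 1391.753ms @ 9/4 + 463.918ms (3/4)

note 2 onset = 9/4b = 1391.753ms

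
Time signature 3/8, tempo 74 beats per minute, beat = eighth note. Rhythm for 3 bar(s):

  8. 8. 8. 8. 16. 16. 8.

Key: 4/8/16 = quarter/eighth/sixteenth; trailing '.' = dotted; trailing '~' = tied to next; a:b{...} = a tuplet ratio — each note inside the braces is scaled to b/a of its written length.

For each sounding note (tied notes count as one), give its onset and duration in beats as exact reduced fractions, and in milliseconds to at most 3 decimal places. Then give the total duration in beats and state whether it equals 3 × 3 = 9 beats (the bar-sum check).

1) 0.0ms=0b +1216.216ms=3/2b
2) 1216.216ms=3/2b +1216.216ms=3/2b
3) 2432.432ms=3b +1216.216ms=3/2b
4) 3648.649ms=9/2b +1216.216ms=3/2b
5) 4864.865ms=6b +608.108ms=3/4b
6) 5472.973ms=27/4b +608.108ms=3/4b
7) 6081.081ms=15/2b +1216.216ms=3/2b
Σ=9b of 9 (74bpm 3/8) — PASS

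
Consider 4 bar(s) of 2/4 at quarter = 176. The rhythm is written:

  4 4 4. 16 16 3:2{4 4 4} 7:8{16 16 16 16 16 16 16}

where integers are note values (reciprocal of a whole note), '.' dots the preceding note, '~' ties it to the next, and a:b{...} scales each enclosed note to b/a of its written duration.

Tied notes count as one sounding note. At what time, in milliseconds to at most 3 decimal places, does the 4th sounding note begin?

note 4 onset = 7/2b = 1193.182ms

1. 0.0ms @ 0 + 340.909ms (1)
2. 340.909ms @ 1 + 340.909ms (1)
3. 681.818ms @ 2 + 511.364ms (3/2)
4. 1193.182ms @ 7/2 + 85.227ms (1/4)
5. 1278.409ms @ 15/4 + 85.227ms (1/4)
6. 1363.636ms @ 4 + 227.273ms (2/3)
7. 1590.909ms @ 14/3 + 227.273ms (2/3)
8. 1818.182ms @ 16/3 + 227.273ms (2/3)
9. 2045.455ms @ 6 + 97.403ms (2/7)
10. 2142.857ms @ 44/7 + 97.403ms (2/7)
11. 2240.26ms @ 46/7 + 97.403ms (2/7)
12. 2337.662ms @ 48/7 + 97.403ms (2/7)
13. 2435.065ms @ 50/7 + 97.403ms (2/7)
14. 2532.468ms @ 52/7 + 97.403ms (2/7)
15. 2629.87ms @ 54/7 + 97.403ms (2/7)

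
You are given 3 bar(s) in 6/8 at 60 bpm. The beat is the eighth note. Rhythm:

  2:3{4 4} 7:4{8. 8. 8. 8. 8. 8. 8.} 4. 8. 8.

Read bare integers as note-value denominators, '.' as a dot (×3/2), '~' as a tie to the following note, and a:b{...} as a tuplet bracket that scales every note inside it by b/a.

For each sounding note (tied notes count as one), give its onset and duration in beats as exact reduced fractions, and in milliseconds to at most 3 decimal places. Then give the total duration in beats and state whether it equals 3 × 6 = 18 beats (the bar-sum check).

1) 0.0ms=0b +3000.0ms=3b
2) 3000.0ms=3b +3000.0ms=3b
3) 6000.0ms=6b +857.143ms=6/7b
4) 6857.143ms=48/7b +857.143ms=6/7b
5) 7714.286ms=54/7b +857.143ms=6/7b
6) 8571.429ms=60/7b +857.143ms=6/7b
7) 9428.571ms=66/7b +857.143ms=6/7b
8) 10285.714ms=72/7b +857.143ms=6/7b
9) 11142.857ms=78/7b +857.143ms=6/7b
10) 12000.0ms=12b +3000.0ms=3b
11) 15000.0ms=15b +1500.0ms=3/2b
12) 16500.0ms=33/2b +1500.0ms=3/2b
Σ=18b of 18 (60bpm 6/8) — PASS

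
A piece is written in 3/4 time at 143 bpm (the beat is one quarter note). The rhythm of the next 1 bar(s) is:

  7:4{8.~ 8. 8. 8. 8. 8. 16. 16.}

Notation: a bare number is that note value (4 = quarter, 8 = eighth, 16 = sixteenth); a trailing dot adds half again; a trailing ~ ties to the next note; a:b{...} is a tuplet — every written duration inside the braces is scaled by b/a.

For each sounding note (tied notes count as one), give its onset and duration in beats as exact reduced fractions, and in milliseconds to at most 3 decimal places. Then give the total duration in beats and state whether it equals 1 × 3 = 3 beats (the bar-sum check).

1) 0.0ms=0b +359.64ms=6/7b
2) 359.64ms=6/7b +179.82ms=3/7b
3) 539.461ms=9/7b +179.82ms=3/7b
4) 719.281ms=12/7b +179.82ms=3/7b
5) 899.101ms=15/7b +179.82ms=3/7b
6) 1078.921ms=18/7b +89.91ms=3/14b
7) 1168.831ms=39/14b +89.91ms=3/14b
Σ=3b of 3 (143bpm 3/4) — PASS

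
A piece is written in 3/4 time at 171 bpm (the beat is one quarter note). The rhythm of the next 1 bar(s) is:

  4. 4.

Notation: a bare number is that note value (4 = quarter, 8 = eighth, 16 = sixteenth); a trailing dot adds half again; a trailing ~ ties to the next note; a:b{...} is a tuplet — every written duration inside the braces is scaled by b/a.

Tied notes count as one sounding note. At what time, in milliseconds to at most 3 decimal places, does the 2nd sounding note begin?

1. 0.0ms @ 0 + 526.316ms (3/2)
2. 526.316ms @ 3/2 + 526.316ms (3/2)

note 2 onset = 3/2b = 526.316ms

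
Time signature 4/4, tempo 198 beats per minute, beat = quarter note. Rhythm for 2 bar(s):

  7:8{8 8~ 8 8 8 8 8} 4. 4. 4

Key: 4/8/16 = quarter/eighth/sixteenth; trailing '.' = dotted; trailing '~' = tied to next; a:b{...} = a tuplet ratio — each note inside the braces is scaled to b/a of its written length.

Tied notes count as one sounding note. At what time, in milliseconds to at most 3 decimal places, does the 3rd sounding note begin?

1. 0.0ms @ 0 + 173.16ms (4/7)
2. 173.16ms @ 4/7 + 346.32ms (8/7)
3. 519.481ms @ 12/7 + 173.16ms (4/7)
4. 692.641ms @ 16/7 + 173.16ms (4/7)
5. 865.801ms @ 20/7 + 173.16ms (4/7)
6. 1038.961ms @ 24/7 + 173.16ms (4/7)
7. 1212.121ms @ 4 + 454.545ms (3/2)
8. 1666.667ms @ 11/2 + 454.545ms (3/2)
9. 2121.212ms @ 7 + 303.03ms (1)

note 3 onset = 12/7b = 519.481ms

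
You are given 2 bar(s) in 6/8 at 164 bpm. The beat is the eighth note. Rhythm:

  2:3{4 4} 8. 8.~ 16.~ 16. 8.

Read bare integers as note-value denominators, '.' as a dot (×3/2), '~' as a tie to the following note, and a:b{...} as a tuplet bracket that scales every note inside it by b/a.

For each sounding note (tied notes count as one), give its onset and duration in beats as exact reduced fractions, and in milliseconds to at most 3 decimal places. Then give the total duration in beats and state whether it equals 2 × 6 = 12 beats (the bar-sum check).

1) 0.0ms=0b +1097.561ms=3b
2) 1097.561ms=3b +1097.561ms=3b
3) 2195.122ms=6b +548.78ms=3/2b
4) 2743.902ms=15/2b +1097.561ms=3b
5) 3841.463ms=21/2b +548.78ms=3/2b
Σ=12b of 12 (164bpm 6/8) — PASS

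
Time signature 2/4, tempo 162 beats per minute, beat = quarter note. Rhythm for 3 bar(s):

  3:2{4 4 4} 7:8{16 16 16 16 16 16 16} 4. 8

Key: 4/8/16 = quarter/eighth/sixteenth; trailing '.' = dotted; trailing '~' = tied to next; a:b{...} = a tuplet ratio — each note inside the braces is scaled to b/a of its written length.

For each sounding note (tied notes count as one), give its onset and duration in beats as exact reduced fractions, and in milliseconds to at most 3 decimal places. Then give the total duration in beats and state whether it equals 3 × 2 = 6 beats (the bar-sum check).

1) 0.0ms=0b +246.914ms=2/3b
2) 246.914ms=2/3b +246.914ms=2/3b
3) 493.827ms=4/3b +246.914ms=2/3b
4) 740.741ms=2b +105.82ms=2/7b
5) 846.561ms=16/7b +105.82ms=2/7b
6) 952.381ms=18/7b +105.82ms=2/7b
7) 1058.201ms=20/7b +105.82ms=2/7b
8) 1164.021ms=22/7b +105.82ms=2/7b
9) 1269.841ms=24/7b +105.82ms=2/7b
10) 1375.661ms=26/7b +105.82ms=2/7b
11) 1481.481ms=4b +555.556ms=3/2b
12) 2037.037ms=11/2b +185.185ms=1/2b
Σ=6b of 6 (162bpm 2/4) — PASS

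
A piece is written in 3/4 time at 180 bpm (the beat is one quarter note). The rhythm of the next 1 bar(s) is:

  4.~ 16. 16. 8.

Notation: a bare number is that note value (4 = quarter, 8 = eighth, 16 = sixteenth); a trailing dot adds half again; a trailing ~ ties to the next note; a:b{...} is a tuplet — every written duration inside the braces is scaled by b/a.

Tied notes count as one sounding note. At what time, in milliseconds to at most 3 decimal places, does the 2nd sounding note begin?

1. 0.0ms @ 0 + 625.0ms (15/8)
2. 625.0ms @ 15/8 + 125.0ms (3/8)
3. 750.0ms @ 9/4 + 250.0ms (3/4)

note 2 onset = 15/8b = 625.0ms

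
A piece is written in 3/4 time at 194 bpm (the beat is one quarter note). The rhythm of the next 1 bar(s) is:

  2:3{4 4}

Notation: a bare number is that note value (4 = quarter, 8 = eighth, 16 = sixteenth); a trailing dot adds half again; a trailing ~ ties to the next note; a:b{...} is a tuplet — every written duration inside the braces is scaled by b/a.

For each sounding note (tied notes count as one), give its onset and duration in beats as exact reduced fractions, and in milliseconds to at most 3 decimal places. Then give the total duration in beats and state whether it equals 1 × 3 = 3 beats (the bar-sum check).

1) 0.0ms=0b +463.918ms=3/2b
2) 463.918ms=3/2b +463.918ms=3/2b
Σ=3b of 3 (194bpm 3/4) — PASS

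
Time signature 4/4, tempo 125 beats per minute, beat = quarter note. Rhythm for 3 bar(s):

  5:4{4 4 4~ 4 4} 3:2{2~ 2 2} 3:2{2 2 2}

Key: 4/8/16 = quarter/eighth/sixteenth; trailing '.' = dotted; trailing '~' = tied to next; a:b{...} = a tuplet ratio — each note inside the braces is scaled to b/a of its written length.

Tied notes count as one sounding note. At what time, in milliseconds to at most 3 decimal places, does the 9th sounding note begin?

1. 0.0ms @ 0 + 384.0ms (4/5)
2. 384.0ms @ 4/5 + 384.0ms (4/5)
3. 768.0ms @ 8/5 + 768.0ms (8/5)
4. 1536.0ms @ 16/5 + 384.0ms (4/5)
5. 1920.0ms @ 4 + 1280.0ms (8/3)
6. 3200.0ms @ 20/3 + 640.0ms (4/3)
7. 3840.0ms @ 8 + 640.0ms (4/3)
8. 4480.0ms @ 28/3 + 640.0ms (4/3)
9. 5120.0ms @ 32/3 + 640.0ms (4/3)

note 9 onset = 32/3b = 5120.0ms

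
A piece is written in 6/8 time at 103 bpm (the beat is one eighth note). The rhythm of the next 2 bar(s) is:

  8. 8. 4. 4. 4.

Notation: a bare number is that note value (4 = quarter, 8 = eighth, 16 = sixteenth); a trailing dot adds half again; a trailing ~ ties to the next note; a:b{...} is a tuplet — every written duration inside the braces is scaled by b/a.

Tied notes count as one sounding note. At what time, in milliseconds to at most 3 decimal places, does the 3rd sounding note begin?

1. 0.0ms @ 0 + 873.786ms (3/2)
2. 873.786ms @ 3/2 + 873.786ms (3/2)
3. 1747.573ms @ 3 + 1747.573ms (3)
4. 3495.146ms @ 6 + 1747.573ms (3)
5. 5242.718ms @ 9 + 1747.573ms (3)

note 3 onset = 3b = 1747.573ms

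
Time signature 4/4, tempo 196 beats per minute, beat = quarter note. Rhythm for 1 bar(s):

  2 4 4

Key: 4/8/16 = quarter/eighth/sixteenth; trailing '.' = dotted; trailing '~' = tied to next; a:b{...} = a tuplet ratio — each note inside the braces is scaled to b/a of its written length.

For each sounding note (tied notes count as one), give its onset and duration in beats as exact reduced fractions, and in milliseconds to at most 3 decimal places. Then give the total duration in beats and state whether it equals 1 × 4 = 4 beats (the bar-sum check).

1) 0.0ms=0b +612.245ms=2b
2) 612.245ms=2b +306.122ms=1b
3) 918.367ms=3b +306.122ms=1b
Σ=4b of 4 (196bpm 4/4) — PASS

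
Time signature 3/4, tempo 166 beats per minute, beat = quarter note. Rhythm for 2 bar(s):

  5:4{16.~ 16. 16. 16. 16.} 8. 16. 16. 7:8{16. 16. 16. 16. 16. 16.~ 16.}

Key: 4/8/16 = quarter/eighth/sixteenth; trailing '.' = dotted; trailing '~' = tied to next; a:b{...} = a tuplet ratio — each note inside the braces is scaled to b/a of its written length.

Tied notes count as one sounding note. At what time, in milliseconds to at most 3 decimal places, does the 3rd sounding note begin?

note 3 onset = 9/10b = 325.301ms

1. 0.0ms @ 0 + 216.867ms (3/5)
2. 216.867ms @ 3/5 + 108.434ms (3/10)
3. 325.301ms @ 9/10 + 108.434ms (3/10)
4. 433.735ms @ 6/5 + 108.434ms (3/10)
5. 542.169ms @ 3/2 + 271.084ms (3/4)
6. 813.253ms @ 9/4 + 135.542ms (3/8)
7. 948.795ms @ 21/8 + 135.542ms (3/8)
8. 1084.337ms @ 3 + 154.905ms (3/7)
9. 1239.243ms @ 24/7 + 154.905ms (3/7)
10. 1394.148ms @ 27/7 + 154.905ms (3/7)
11. 1549.053ms @ 30/7 + 154.905ms (3/7)
12. 1703.959ms @ 33/7 + 154.905ms (3/7)
13. 1858.864ms @ 36/7 + 309.811ms (6/7)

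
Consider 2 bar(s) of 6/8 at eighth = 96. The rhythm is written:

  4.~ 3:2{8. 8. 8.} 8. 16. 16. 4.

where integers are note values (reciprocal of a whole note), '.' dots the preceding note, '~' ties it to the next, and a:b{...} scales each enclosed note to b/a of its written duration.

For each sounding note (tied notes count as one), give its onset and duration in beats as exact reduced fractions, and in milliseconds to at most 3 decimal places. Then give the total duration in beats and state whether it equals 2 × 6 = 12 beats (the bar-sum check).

1) 0.0ms=0b +2500.0ms=4b
2) 2500.0ms=4b +625.0ms=1b
3) 3125.0ms=5b +625.0ms=1b
4) 3750.0ms=6b +937.5ms=3/2b
5) 4687.5ms=15/2b +468.75ms=3/4b
6) 5156.25ms=33/4b +468.75ms=3/4b
7) 5625.0ms=9b +1875.0ms=3b
Σ=12b of 12 (96bpm 6/8) — PASS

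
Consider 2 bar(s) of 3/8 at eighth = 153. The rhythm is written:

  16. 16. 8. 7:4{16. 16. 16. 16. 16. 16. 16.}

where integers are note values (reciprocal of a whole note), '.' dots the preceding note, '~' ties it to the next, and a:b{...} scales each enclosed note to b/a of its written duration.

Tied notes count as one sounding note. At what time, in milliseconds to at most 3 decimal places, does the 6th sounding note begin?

1. 0.0ms @ 0 + 294.118ms (3/4)
2. 294.118ms @ 3/4 + 294.118ms (3/4)
3. 588.235ms @ 3/2 + 588.235ms (3/2)
4. 1176.471ms @ 3 + 168.067ms (3/7)
5. 1344.538ms @ 24/7 + 168.067ms (3/7)
6. 1512.605ms @ 27/7 + 168.067ms (3/7)
7. 1680.672ms @ 30/7 + 168.067ms (3/7)
8. 1848.739ms @ 33/7 + 168.067ms (3/7)
9. 2016.807ms @ 36/7 + 168.067ms (3/7)
10. 2184.874ms @ 39/7 + 168.067ms (3/7)

note 6 onset = 27/7b = 1512.605ms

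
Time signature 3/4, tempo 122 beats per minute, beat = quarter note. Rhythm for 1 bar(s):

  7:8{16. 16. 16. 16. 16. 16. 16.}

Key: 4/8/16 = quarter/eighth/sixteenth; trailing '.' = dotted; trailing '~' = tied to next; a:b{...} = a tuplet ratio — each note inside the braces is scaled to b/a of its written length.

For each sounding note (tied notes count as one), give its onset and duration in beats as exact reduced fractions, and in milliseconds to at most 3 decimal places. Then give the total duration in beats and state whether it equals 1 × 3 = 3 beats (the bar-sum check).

1) 0.0ms=0b +210.773ms=3/7b
2) 210.773ms=3/7b +210.773ms=3/7b
3) 421.546ms=6/7b +210.773ms=3/7b
4) 632.319ms=9/7b +210.773ms=3/7b
5) 843.091ms=12/7b +210.773ms=3/7b
6) 1053.864ms=15/7b +210.773ms=3/7b
7) 1264.637ms=18/7b +210.773ms=3/7b
Σ=3b of 3 (122bpm 3/4) — PASS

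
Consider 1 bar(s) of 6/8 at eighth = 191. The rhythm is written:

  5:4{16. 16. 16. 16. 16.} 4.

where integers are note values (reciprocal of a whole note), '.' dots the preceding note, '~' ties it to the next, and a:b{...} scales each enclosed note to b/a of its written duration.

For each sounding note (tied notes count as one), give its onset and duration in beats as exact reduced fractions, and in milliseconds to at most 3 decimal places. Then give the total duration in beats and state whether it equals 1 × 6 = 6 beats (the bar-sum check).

1) 0.0ms=0b +188.482ms=3/5b
2) 188.482ms=3/5b +188.482ms=3/5b
3) 376.963ms=6/5b +188.482ms=3/5b
4) 565.445ms=9/5b +188.482ms=3/5b
5) 753.927ms=12/5b +188.482ms=3/5b
6) 942.408ms=3b +942.408ms=3b
Σ=6b of 6 (191bpm 6/8) — PASS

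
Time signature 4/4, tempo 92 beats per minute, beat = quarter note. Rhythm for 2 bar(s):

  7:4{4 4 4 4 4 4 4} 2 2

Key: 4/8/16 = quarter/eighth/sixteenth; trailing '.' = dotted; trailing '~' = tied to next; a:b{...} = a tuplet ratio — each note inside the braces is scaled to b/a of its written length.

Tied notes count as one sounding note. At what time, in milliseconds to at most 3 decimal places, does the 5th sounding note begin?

note 5 onset = 16/7b = 1490.683ms

1. 0.0ms @ 0 + 372.671ms (4/7)
2. 372.671ms @ 4/7 + 372.671ms (4/7)
3. 745.342ms @ 8/7 + 372.671ms (4/7)
4. 1118.012ms @ 12/7 + 372.671ms (4/7)
5. 1490.683ms @ 16/7 + 372.671ms (4/7)
6. 1863.354ms @ 20/7 + 372.671ms (4/7)
7. 2236.025ms @ 24/7 + 372.671ms (4/7)
8. 2608.696ms @ 4 + 1304.348ms (2)
9. 3913.043ms @ 6 + 1304.348ms (2)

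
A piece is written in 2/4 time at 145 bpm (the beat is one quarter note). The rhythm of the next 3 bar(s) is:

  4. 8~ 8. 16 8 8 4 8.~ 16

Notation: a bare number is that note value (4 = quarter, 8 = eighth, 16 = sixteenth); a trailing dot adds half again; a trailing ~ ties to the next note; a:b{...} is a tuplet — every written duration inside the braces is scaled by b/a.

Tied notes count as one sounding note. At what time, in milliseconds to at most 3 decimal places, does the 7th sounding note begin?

note 7 onset = 5b = 2068.966ms

1. 0.0ms @ 0 + 620.69ms (3/2)
2. 620.69ms @ 3/2 + 517.241ms (5/4)
3. 1137.931ms @ 11/4 + 103.448ms (1/4)
4. 1241.379ms @ 3 + 206.897ms (1/2)
5. 1448.276ms @ 7/2 + 206.897ms (1/2)
6. 1655.172ms @ 4 + 413.793ms (1)
7. 2068.966ms @ 5 + 413.793ms (1)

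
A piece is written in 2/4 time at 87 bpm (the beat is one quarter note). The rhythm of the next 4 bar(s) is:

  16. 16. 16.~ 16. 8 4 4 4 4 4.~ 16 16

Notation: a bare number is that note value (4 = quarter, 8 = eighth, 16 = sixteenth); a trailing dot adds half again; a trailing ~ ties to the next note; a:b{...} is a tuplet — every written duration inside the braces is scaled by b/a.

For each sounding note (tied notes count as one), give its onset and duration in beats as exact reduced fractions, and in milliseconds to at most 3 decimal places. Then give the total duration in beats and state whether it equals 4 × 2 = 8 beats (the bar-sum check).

1) 0.0ms=0b +258.621ms=3/8b
2) 258.621ms=3/8b +258.621ms=3/8b
3) 517.241ms=3/4b +517.241ms=3/4b
4) 1034.483ms=3/2b +344.828ms=1/2b
5) 1379.31ms=2b +689.655ms=1b
6) 2068.966ms=3b +689.655ms=1b
7) 2758.621ms=4b +689.655ms=1b
8) 3448.276ms=5b +689.655ms=1b
9) 4137.931ms=6b +1206.897ms=7/4b
10) 5344.828ms=31/4b +172.414ms=1/4b
Σ=8b of 8 (87bpm 2/4) — PASS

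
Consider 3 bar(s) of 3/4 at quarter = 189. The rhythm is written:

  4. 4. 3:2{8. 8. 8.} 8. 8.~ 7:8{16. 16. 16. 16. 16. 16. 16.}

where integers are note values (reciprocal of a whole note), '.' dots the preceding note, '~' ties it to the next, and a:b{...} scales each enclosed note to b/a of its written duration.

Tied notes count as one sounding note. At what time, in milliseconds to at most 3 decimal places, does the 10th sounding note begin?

1. 0.0ms @ 0 + 476.19ms (3/2)
2. 476.19ms @ 3/2 + 476.19ms (3/2)
3. 952.381ms @ 3 + 158.73ms (1/2)
4. 1111.111ms @ 7/2 + 158.73ms (1/2)
5. 1269.841ms @ 4 + 158.73ms (1/2)
6. 1428.571ms @ 9/2 + 238.095ms (3/4)
7. 1666.667ms @ 21/4 + 374.15ms (33/28)
8. 2040.816ms @ 45/7 + 136.054ms (3/7)
9. 2176.871ms @ 48/7 + 136.054ms (3/7)
10. 2312.925ms @ 51/7 + 136.054ms (3/7)
11. 2448.98ms @ 54/7 + 136.054ms (3/7)
12. 2585.034ms @ 57/7 + 136.054ms (3/7)
13. 2721.088ms @ 60/7 + 136.054ms (3/7)

note 10 onset = 51/7b = 2312.925ms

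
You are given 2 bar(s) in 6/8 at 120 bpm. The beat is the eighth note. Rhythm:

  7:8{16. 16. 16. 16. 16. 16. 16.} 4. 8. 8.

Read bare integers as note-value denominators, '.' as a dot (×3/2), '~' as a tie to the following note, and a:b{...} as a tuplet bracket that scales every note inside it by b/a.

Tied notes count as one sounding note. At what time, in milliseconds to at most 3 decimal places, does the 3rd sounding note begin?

1. 0.0ms @ 0 + 428.571ms (6/7)
2. 428.571ms @ 6/7 + 428.571ms (6/7)
3. 857.143ms @ 12/7 + 428.571ms (6/7)
4. 1285.714ms @ 18/7 + 428.571ms (6/7)
5. 1714.286ms @ 24/7 + 428.571ms (6/7)
6. 2142.857ms @ 30/7 + 428.571ms (6/7)
7. 2571.429ms @ 36/7 + 428.571ms (6/7)
8. 3000.0ms @ 6 + 1500.0ms (3)
9. 4500.0ms @ 9 + 750.0ms (3/2)
10. 5250.0ms @ 21/2 + 750.0ms (3/2)

note 3 onset = 12/7b = 857.143ms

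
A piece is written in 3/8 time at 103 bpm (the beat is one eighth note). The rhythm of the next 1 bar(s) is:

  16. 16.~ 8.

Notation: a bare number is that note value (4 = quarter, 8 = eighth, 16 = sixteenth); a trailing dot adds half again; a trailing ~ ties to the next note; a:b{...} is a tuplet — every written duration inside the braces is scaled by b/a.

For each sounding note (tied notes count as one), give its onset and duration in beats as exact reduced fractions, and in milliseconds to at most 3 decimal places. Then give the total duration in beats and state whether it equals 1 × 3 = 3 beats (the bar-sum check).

1) 0.0ms=0b +436.893ms=3/4b
2) 436.893ms=3/4b +1310.68ms=9/4b
Σ=3b of 3 (103bpm 3/8) — PASS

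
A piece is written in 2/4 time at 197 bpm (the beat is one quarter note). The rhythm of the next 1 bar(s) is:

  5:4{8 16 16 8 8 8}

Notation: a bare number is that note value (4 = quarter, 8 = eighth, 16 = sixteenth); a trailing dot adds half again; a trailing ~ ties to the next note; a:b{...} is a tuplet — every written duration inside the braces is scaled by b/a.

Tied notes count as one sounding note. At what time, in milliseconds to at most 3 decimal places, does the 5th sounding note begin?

note 5 onset = 6/5b = 365.482ms

1. 0.0ms @ 0 + 121.827ms (2/5)
2. 121.827ms @ 2/5 + 60.914ms (1/5)
3. 182.741ms @ 3/5 + 60.914ms (1/5)
4. 243.655ms @ 4/5 + 121.827ms (2/5)
5. 365.482ms @ 6/5 + 121.827ms (2/5)
6. 487.31ms @ 8/5 + 121.827ms (2/5)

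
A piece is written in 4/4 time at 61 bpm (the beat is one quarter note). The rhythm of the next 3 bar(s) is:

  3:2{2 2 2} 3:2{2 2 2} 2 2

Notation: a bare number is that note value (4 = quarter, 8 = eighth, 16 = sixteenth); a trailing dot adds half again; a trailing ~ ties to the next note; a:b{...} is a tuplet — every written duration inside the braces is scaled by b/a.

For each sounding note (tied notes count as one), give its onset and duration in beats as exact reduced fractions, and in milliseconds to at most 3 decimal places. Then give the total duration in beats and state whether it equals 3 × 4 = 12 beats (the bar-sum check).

1) 0.0ms=0b +1311.475ms=4/3b
2) 1311.475ms=4/3b +1311.475ms=4/3b
3) 2622.951ms=8/3b +1311.475ms=4/3b
4) 3934.426ms=4b +1311.475ms=4/3b
5) 5245.902ms=16/3b +1311.475ms=4/3b
6) 6557.377ms=20/3b +1311.475ms=4/3b
7) 7868.852ms=8b +1967.213ms=2b
8) 9836.066ms=10b +1967.213ms=2b
Σ=12b of 12 (61bpm 4/4) — PASS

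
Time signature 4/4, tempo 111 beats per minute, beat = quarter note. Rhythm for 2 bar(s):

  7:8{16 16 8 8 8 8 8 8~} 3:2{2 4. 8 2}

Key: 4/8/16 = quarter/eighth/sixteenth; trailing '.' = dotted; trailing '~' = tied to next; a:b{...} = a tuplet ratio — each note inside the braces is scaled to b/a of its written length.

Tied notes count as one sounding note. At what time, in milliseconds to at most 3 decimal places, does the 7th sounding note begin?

1. 0.0ms @ 0 + 154.44ms (2/7)
2. 154.44ms @ 2/7 + 154.44ms (2/7)
3. 308.88ms @ 4/7 + 308.88ms (4/7)
4. 617.761ms @ 8/7 + 308.88ms (4/7)
5. 926.641ms @ 12/7 + 308.88ms (4/7)
6. 1235.521ms @ 16/7 + 308.88ms (4/7)
7. 1544.402ms @ 20/7 + 308.88ms (4/7)
8. 1853.282ms @ 24/7 + 1029.601ms (40/21)
9. 2882.883ms @ 16/3 + 540.541ms (1)
10. 3423.423ms @ 19/3 + 180.18ms (1/3)
11. 3603.604ms @ 20/3 + 720.721ms (4/3)

note 7 onset = 20/7b = 1544.402ms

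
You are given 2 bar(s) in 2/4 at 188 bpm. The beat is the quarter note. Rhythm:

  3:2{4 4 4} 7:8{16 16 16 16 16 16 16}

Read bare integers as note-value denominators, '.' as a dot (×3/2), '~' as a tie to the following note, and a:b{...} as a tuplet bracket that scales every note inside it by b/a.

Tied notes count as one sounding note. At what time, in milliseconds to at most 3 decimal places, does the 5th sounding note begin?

note 5 onset = 16/7b = 729.483ms

1. 0.0ms @ 0 + 212.766ms (2/3)
2. 212.766ms @ 2/3 + 212.766ms (2/3)
3. 425.532ms @ 4/3 + 212.766ms (2/3)
4. 638.298ms @ 2 + 91.185ms (2/7)
5. 729.483ms @ 16/7 + 91.185ms (2/7)
6. 820.669ms @ 18/7 + 91.185ms (2/7)
7. 911.854ms @ 20/7 + 91.185ms (2/7)
8. 1003.04ms @ 22/7 + 91.185ms (2/7)
9. 1094.225ms @ 24/7 + 91.185ms (2/7)
10. 1185.41ms @ 26/7 + 91.185ms (2/7)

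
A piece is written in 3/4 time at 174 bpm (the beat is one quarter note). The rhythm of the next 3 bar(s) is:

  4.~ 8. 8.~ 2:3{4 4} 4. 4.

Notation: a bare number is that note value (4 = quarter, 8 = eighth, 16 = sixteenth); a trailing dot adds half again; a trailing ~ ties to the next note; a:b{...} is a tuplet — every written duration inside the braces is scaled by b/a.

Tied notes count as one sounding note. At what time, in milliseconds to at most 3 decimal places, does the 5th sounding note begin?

1. 0.0ms @ 0 + 775.862ms (9/4)
2. 775.862ms @ 9/4 + 775.862ms (9/4)
3. 1551.724ms @ 9/2 + 517.241ms (3/2)
4. 2068.966ms @ 6 + 517.241ms (3/2)
5. 2586.207ms @ 15/2 + 517.241ms (3/2)

note 5 onset = 15/2b = 2586.207ms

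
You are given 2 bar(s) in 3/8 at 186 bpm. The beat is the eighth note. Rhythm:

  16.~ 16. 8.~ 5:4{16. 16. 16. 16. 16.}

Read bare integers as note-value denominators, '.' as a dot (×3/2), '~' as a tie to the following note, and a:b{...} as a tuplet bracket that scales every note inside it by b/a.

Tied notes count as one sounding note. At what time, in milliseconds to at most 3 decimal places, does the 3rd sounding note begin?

1. 0.0ms @ 0 + 483.871ms (3/2)
2. 483.871ms @ 3/2 + 677.419ms (21/10)
3. 1161.29ms @ 18/5 + 193.548ms (3/5)
4. 1354.839ms @ 21/5 + 193.548ms (3/5)
5. 1548.387ms @ 24/5 + 193.548ms (3/5)
6. 1741.935ms @ 27/5 + 193.548ms (3/5)

note 3 onset = 18/5b = 1161.29ms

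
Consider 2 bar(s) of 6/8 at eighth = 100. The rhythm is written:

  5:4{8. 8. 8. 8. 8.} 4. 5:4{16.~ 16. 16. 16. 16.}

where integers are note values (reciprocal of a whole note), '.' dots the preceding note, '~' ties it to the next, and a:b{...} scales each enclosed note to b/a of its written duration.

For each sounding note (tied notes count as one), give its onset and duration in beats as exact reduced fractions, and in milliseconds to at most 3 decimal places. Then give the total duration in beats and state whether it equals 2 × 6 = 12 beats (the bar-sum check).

1) 0.0ms=0b +720.0ms=6/5b
2) 720.0ms=6/5b +720.0ms=6/5b
3) 1440.0ms=12/5b +720.0ms=6/5b
4) 2160.0ms=18/5b +720.0ms=6/5b
5) 2880.0ms=24/5b +720.0ms=6/5b
6) 3600.0ms=6b +1800.0ms=3b
7) 5400.0ms=9b +720.0ms=6/5b
8) 6120.0ms=51/5b +360.0ms=3/5b
9) 6480.0ms=54/5b +360.0ms=3/5b
10) 6840.0ms=57/5b +360.0ms=3/5b
Σ=12b of 12 (100bpm 6/8) — PASS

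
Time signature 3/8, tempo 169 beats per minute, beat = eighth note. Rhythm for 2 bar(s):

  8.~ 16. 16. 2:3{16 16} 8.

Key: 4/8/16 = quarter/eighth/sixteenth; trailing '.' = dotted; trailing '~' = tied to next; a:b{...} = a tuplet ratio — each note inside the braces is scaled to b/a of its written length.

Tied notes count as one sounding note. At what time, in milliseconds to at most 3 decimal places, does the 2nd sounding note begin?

note 2 onset = 9/4b = 798.817ms

1. 0.0ms @ 0 + 798.817ms (9/4)
2. 798.817ms @ 9/4 + 266.272ms (3/4)
3. 1065.089ms @ 3 + 266.272ms (3/4)
4. 1331.361ms @ 15/4 + 266.272ms (3/4)
5. 1597.633ms @ 9/2 + 532.544ms (3/2)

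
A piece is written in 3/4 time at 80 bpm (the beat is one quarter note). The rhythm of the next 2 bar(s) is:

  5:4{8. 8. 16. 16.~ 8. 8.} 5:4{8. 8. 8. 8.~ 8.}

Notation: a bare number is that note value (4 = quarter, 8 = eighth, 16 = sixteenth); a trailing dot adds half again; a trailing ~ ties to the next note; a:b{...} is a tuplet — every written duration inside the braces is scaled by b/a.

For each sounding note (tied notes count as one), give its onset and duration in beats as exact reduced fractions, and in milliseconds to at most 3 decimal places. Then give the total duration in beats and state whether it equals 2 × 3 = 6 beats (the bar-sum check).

1) 0.0ms=0b +450.0ms=3/5b
2) 450.0ms=3/5b +450.0ms=3/5b
3) 900.0ms=6/5b +225.0ms=3/10b
4) 1125.0ms=3/2b +675.0ms=9/10b
5) 1800.0ms=12/5b +450.0ms=3/5b
6) 2250.0ms=3b +450.0ms=3/5b
7) 2700.0ms=18/5b +450.0ms=3/5b
8) 3150.0ms=21/5b +450.0ms=3/5b
9) 3600.0ms=24/5b +900.0ms=6/5b
Σ=6b of 6 (80bpm 3/4) — PASS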